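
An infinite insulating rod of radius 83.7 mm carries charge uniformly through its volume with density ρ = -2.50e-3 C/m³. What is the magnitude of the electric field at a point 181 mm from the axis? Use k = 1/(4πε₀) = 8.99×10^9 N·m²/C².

E = 5.47e6 N/C

By cylindrical symmetry E is radial; use a coaxial Gaussian cylinder of radius 181 mm and length L (r > 83.7 mm, full cross-section enclosed).
λ_enc = ρ·πR² = (-2.50×10^-3)π(0.0837)² = -5.502×10^-5 C/m.
Since E is radial and uniform over the curved surface, Φ = E·2πrL = Q_enc/ε₀ = λ_enc L/ε₀.
E = 2k|λ_enc|/r = 2(8.99×10^9)(5.502e-5)/(0.181) = 5.47×10^6 N/C.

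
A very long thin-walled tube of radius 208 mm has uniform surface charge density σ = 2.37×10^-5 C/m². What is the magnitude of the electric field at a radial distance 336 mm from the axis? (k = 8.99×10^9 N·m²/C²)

E ≈ 1.66×10^6 N/C

Coaxial Gaussian cylinder, radius r = 336 mm, length L (r > 208 mm).
The whole shell is enclosed: λ_enc = σ·2πR = (2.37e-5)·2π·(0.208) = 3.097e-5 C/m.
Gauss's law: E·2πrL = λ_enc L/ε₀.
E = 2k|λ_enc|/r = 2(8.99×10^9)(3.097×10^-5)/(0.336) = 1.66e6 N/C.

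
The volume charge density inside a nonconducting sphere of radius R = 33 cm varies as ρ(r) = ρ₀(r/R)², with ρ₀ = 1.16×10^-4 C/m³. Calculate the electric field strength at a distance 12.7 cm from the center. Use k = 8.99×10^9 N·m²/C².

By spherical symmetry E is radial; choose a Gaussian sphere of radius r = 12.7 cm (r < R).
Integrate the density: Q_enc = 4π ∫₀^r ρ₀(r'/R)^2 r'² dr' = 4πρ₀ r^5/(5·R²) = 8.845×10^-8 C.
Gauss's law: E·4πr² = Q_enc/ε₀.
E = k|Q_enc|/r² = (8.99×10^9)(8.845×10^-8)/(0.127)² = 4.93×10^4 N/C.

4.93×10^4 N/C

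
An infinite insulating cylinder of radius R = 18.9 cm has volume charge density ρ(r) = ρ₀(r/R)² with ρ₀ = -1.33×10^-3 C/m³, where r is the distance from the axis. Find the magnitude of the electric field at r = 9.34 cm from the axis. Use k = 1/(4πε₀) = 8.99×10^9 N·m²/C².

Take a coaxial cylindrical Gaussian surface of radius r = 9.34 cm and length L (r < R).
Integrating ρ over the cross-section to radius r: λ_enc = (2πρ₀/R²) ∫₀^r r'^3 dr' = 2πρ₀ r^4/(4·R²) = -4.451×10^-6 C/m.
Gauss's law: E·2πrL = λ_enc L/ε₀.
E = 2k|λ_enc|/r = 2(8.99×10^9)(4.451×10^-6)/(0.0934) = 8.57×10^5 N/C.

|E| ≈ 8.57×10^5 N/C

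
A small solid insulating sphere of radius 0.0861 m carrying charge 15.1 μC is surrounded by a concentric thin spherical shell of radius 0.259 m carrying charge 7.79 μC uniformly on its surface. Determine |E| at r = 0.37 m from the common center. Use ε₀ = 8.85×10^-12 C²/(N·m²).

E ≈ 1.50×10^6 N/C

Take a concentric spherical Gaussian surface of radius r = 0.37 m (r > 0.259 m, enclosing both).
Q_enc = (15.1 μC) + (7.79 μC) = 2.289×10^-5 C.
Gauss's law: E·4πr² = Q_enc/ε₀.
E = |Q_enc|/(4πε₀r²) = (2.289×10^-5)/(4π·8.85×10^-12·(0.37)²) = 1.50×10^6 N/C.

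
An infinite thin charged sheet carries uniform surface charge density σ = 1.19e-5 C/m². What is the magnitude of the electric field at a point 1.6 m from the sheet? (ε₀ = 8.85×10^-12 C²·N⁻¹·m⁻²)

E ≈ 6.72e5 N/C

The symmetry is planar: E is normal to the sheet and the same magnitude on both sides. Take a pillbox straddling the sheet with end-cap area A.
Flux Φ = 2EA and Q_enc = σA, so 2EA = σA/ε₀ ⇒ E = |σ|/(2ε₀), independent of distance.
E = |σ|/(2ε₀) = (1.19×10^-5)/(2·8.85×10^-12) = 6.72e5 N/C.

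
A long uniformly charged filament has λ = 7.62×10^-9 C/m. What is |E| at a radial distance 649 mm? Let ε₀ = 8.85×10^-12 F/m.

E ≈ 211 N/C

Coaxial Gaussian cylinder, radius r = 649 mm, length L.
Q_enc = λL, so λ_enc = 7.62e-9 C/m.
By Gauss's law (flux through the curved wall only), E·2πrL = λ_enc L/ε₀.
E = |λ_enc|/(2πε₀r) = (7.62e-9)/(2π·8.85×10^-12·0.649) = 211 N/C.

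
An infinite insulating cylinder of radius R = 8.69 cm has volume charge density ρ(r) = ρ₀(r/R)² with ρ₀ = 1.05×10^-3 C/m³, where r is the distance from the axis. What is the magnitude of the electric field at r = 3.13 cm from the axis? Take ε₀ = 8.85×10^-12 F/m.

E = 1.20e5 V/m

Coaxial Gaussian cylinder, radius r = 3.13 cm, length L (r < R).
Integrating ρ over the cross-section to radius r: λ_enc = (2πρ₀/R²) ∫₀^r r'^3 dr' = 2πρ₀ r^4/(4·R²) = 2.096×10^-7 C/m.
Gauss's law: E·2πrL = λ_enc L/ε₀.
E = |λ_enc|/(2πε₀r) = (2.096×10^-7)/(2π·8.85×10^-12·0.0313) = 1.20e5 N/C.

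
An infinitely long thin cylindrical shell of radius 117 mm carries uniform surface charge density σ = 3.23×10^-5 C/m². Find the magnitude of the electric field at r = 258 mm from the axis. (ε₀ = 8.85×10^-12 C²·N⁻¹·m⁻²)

Choose a coaxial cylinder of radius r = 258 mm (arbitrary length L) as the Gaussian surface (r > 117 mm).
The whole shell is enclosed: λ_enc = σ·2πR = (3.23×10^-5)·2π·(0.117) = 2.374×10^-5 C/m.
Gauss's law: E·2πrL = λ_enc L/ε₀.
E = |λ_enc|/(2πε₀r) = (2.374e-5)/(2π·8.85×10^-12·0.258) = 1.66×10^6 N/C.

1.66e6 V/m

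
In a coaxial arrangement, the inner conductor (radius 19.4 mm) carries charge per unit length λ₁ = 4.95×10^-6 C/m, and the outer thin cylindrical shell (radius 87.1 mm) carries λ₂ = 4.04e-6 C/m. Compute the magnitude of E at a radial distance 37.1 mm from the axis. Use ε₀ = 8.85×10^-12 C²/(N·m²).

E ≈ 2.40×10^6 V/m

Choose a coaxial cylinder of radius r = 37.1 mm (arbitrary length L) as the Gaussian surface (between the conductors, 19.4 mm < r < 87.1 mm).
Only the inner wire is enclosed; the outer shell contributes nothing inside itself. λ_enc = λ₁ = 4.95×10^-6 C/m.
Gauss's law: E·2πrL = λ_enc L/ε₀.
E = |λ_enc|/(2πε₀r) = (4.95×10^-6)/(2π·8.85×10^-12·0.0371) = 2.40×10^6 N/C.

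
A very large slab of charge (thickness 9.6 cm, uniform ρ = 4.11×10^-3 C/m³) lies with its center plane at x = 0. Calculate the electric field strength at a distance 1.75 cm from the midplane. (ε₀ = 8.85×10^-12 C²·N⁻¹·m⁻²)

By symmetry E is perpendicular to the slab. A Gaussian pillbox from −1.75 cm to +1.75 cm (face area A) lies entirely within the slab.
Q_enc = ρ·(2x)·A and flux = 2EA, so 2EA = 2ρxA/ε₀ ⇒ E = |ρ|x/ε₀.
E = (4.11×10^-3)(0.0175)/(8.85×10^-12) = 8.13×10^6 N/C.

E = 8.13×10^6 V/m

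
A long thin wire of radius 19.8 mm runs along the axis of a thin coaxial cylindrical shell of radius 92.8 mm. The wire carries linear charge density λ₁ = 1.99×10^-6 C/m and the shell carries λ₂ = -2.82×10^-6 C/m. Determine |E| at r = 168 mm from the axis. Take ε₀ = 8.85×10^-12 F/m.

E ≈ 8.88×10^4 N/C

By cylindrical symmetry E is radial; use a coaxial Gaussian cylinder of radius 168 mm and length L (r > 92.8 mm, enclosing both).
λ_enc = λ₁ + λ₂ = (1.99e-6) + (-2.82e-6) = -8.30e-7 C/m.
Applying ∮E·dA = Q_enc/ε₀ with the end caps contributing no flux:
E = |λ_enc|/(2πε₀r) = (8.30e-7)/(2π·8.85×10^-12·0.168) = 8.88×10^4 N/C.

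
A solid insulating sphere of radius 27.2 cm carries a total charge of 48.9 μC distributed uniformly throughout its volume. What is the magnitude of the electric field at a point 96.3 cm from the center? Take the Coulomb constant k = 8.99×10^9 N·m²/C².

Take a concentric spherical Gaussian surface of radius r = 96.3 cm (r > R, so the entire charge is enclosed).
Q_enc = 48.9 μC = 4.89×10^-5 C.
Since E is radial and uniform over the Gaussian sphere, Φ = E·4πr² = Q_enc/ε₀.
E = k|Q_enc|/r² = (8.99×10^9)(4.89e-5)/(0.963)² = 4.74×10^5 N/C.

4.74e5 V/m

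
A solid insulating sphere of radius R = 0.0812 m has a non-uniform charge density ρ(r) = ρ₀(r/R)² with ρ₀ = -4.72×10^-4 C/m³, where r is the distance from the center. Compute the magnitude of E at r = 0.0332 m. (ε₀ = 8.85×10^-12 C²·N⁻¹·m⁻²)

By spherical symmetry E is radial; choose a Gaussian sphere of radius r = 0.0332 m (r < R).
Q_enc = ∫₀^r ρ(r')·4πr'² dr' = (4πρ₀/R²) ∫₀^r r'^4 dr' = 4πρ₀ r^5/(5·R²) = -7.257×10^-9 C.
Since E is radial and uniform over the Gaussian sphere, Φ = E·4πr² = Q_enc/ε₀.
E = |Q_enc|/(4πε₀r²) = (7.257×10^-9)/(4π·8.85×10^-12·(0.0332)²) = 5.92e4 N/C.

E = 5.92e4 V/m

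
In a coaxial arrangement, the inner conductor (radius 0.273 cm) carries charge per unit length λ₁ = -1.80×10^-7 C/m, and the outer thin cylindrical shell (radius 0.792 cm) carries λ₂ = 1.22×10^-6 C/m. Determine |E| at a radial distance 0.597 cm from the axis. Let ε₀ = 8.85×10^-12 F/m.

Coaxial Gaussian cylinder, radius r = 0.597 cm, length L (between the conductors, 0.273 cm < r < 0.792 cm).
Only the inner wire is enclosed; the outer shell contributes nothing inside itself. λ_enc = λ₁ = -1.80×10^-7 C/m.
Applying ∮E·dA = Q_enc/ε₀ with the end caps contributing no flux:
E = |λ_enc|/(2πε₀r) = (1.80×10^-7)/(2π·8.85×10^-12·0.00597) = 5.42×10^5 N/C.

E ≈ 5.42e5 V/m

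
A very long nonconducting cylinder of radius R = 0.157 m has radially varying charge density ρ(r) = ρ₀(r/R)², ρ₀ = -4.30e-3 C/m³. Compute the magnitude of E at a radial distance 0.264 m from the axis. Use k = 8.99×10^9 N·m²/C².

|E| = 1.13×10^7 N/C

Choose a coaxial cylinder of radius r = 0.264 m (arbitrary length L) as the Gaussian surface (r > R, full charge per length enclosed).
λ_enc = 2π ∫₀^R ρ₀(r'/R)^2 r' dr' = 2πρ₀R²/4 = -1.665e-4 C/m.
Gauss's law: E·2πrL = λ_enc L/ε₀.
E = 2k|λ_enc|/r = 2(8.99×10^9)(1.665×10^-4)/(0.264) = 1.13×10^7 N/C.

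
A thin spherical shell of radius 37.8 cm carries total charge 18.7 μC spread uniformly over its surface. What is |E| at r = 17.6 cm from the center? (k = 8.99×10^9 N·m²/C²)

Take a concentric spherical Gaussian surface of radius r = 17.6 cm (inside the shell, r < 37.8 cm).
No charge lies within this surface, so Q_enc = 0 and Gauss's law gives E·4πr² = 0 ⇒ E = 0.

E = 0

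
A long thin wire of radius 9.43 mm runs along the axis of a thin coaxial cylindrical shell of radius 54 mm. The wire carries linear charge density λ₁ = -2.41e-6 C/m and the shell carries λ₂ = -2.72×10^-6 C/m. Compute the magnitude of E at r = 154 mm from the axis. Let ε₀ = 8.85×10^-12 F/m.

E ≈ 5.99×10^5 N/C

By cylindrical symmetry E is radial; use a coaxial Gaussian cylinder of radius 154 mm and length L (r > 54 mm, enclosing both).
λ_enc = λ₁ + λ₂ = (-2.41×10^-6) + (-2.72e-6) = -5.13×10^-6 C/m.
By Gauss's law (flux through the curved wall only), E·2πrL = λ_enc L/ε₀.
E = |λ_enc|/(2πε₀r) = (5.13×10^-6)/(2π·8.85×10^-12·0.154) = 5.99×10^5 N/C.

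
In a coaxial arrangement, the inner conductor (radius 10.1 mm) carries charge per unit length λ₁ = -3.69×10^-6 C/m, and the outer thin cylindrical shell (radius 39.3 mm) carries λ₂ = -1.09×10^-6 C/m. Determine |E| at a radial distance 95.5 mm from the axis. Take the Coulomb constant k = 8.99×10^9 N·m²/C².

Choose a coaxial cylinder of radius r = 95.5 mm (arbitrary length L) as the Gaussian surface (r > 39.3 mm, enclosing both).
λ_enc = λ₁ + λ₂ = (-3.69×10^-6) + (-1.09e-6) = -4.78×10^-6 C/m.
By Gauss's law (flux through the curved wall only), E·2πrL = λ_enc L/ε₀.
E = 2k|λ_enc|/r = 2(8.99×10^9)(4.78×10^-6)/(0.0955) = 9.00×10^5 N/C.

E = 9.00×10^5 V/m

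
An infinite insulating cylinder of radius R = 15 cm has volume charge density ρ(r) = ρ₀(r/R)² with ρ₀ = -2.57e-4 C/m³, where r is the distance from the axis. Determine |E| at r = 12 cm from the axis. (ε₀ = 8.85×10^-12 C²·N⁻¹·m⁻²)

Coaxial Gaussian cylinder, radius r = 12 cm, length L (r < R).
λ_enc = ∫₀^r ρ(r')·2πr' dr' = (2πρ₀/R²)·r^4/4 = -3.72×10^-6 C/m.
By Gauss's law (flux through the curved wall only), E·2πrL = λ_enc L/ε₀.
E = |λ_enc|/(2πε₀r) = (3.72×10^-6)/(2π·8.85×10^-12·0.12) = 5.58×10^5 N/C.

5.58×10^5 N/C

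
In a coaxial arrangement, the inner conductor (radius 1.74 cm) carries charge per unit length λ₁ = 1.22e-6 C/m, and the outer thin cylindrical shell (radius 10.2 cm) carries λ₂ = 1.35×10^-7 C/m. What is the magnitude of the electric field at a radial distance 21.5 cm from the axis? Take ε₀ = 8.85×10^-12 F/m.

|E| = 1.13×10^5 V/m

By cylindrical symmetry E is radial; use a coaxial Gaussian cylinder of radius 21.5 cm and length L (r > 10.2 cm, enclosing both).
λ_enc = λ₁ + λ₂ = (1.22×10^-6) + (1.35e-7) = 1.355×10^-6 C/m.
Since E is radial and uniform over the curved surface, Φ = E·2πrL = Q_enc/ε₀ = λ_enc L/ε₀.
E = |λ_enc|/(2πε₀r) = (1.355×10^-6)/(2π·8.85×10^-12·0.215) = 1.13e5 N/C.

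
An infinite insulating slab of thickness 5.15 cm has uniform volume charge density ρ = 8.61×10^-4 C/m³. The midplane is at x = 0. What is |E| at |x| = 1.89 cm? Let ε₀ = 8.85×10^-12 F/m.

E ≈ 1.84e6 N/C

By symmetry E is perpendicular to the slab. A Gaussian pillbox from −1.89 cm to +1.89 cm (face area A) lies entirely within the slab.
Q_enc = ρ·(2x)·A and flux = 2EA, so 2EA = 2ρxA/ε₀ ⇒ E = |ρ|x/ε₀.
E = (8.61e-4)(0.0189)/(8.85×10^-12) = 1.84×10^6 N/C.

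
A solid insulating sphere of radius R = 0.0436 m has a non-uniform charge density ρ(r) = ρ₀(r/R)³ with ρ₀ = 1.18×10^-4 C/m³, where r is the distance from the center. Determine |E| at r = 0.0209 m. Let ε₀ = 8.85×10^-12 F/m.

E = 5.12×10^3 N/C

Symmetry ⇒ E = E(r) r̂. Gaussian sphere of radius r = 0.0209 m (r < R).
Integrate the density: Q_enc = 4π ∫₀^r ρ₀(r'/R)^3 r'² dr' = 4πρ₀ r^6/(6·R³) = 2.485e-10 C.
Gauss's law: E·4πr² = Q_enc/ε₀.
E = |Q_enc|/(4πε₀r²) = (2.485×10^-10)/(4π·8.85×10^-12·(0.0209)²) = 5.12×10^3 N/C.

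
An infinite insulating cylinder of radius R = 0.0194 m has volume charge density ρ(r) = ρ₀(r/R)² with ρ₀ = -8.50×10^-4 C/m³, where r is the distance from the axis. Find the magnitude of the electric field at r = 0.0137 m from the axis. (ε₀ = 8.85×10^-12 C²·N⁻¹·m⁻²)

E = 1.64×10^5 V/m

Coaxial Gaussian cylinder, radius r = 0.0137 m, length L (r < R).
λ_enc = ∫₀^r ρ(r')·2πr' dr' = (2πρ₀/R²)·r^4/4 = -1.25×10^-7 C/m.
Since E is radial and uniform over the curved surface, Φ = E·2πrL = Q_enc/ε₀ = λ_enc L/ε₀.
E = |λ_enc|/(2πε₀r) = (1.25e-7)/(2π·8.85×10^-12·0.0137) = 1.64×10^5 N/C.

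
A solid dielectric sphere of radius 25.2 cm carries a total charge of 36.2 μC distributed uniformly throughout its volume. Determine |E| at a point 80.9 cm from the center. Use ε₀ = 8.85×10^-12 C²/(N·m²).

Use a concentric Gaussian sphere at r = 80.9 cm (r > R, so the entire charge is enclosed).
Q_enc = 36.2 μC = 3.62e-5 C.
Applying ∮E·dA = Q_enc/ε₀ with Φ = E(4πr²):
E = |Q_enc|/(4πε₀r²) = (3.62e-5)/(4π·8.85×10^-12·(0.809)²) = 4.97×10^5 N/C.

|E| = 4.97×10^5 N/C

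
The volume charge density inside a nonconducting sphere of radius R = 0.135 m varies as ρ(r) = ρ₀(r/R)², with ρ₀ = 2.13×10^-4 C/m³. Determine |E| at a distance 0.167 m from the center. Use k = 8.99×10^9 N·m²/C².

Use a concentric Gaussian sphere at r = 0.167 m (r > R, all charge enclosed).
Q_enc = 4π ∫₀^R ρ₀(r'/R)^2 r'² dr' = 4πρ₀R³/5 = 1.317e-6 C.
By Gauss's law, ∮E·dA = E·4πr² = Q_enc/ε₀.
E = k|Q_enc|/r² = (8.99×10^9)(1.317×10^-6)/(0.167)² = 4.25×10^5 N/C.

E ≈ 4.25×10^5 V/m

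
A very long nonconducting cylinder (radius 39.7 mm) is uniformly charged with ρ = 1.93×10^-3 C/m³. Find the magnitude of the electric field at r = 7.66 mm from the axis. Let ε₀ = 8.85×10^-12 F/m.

|E| ≈ 8.35e5 N/C

Coaxial Gaussian cylinder, radius r = 7.66 mm, length L (r < R).
Enclosed charge per unit length: λ_enc = ρ·πr² = (1.93×10^-3)π(0.00766)² = 3.558×10^-7 C/m.
Applying ∮E·dA = Q_enc/ε₀ with the end caps contributing no flux:
E = |λ_enc|/(2πε₀r) = (3.558×10^-7)/(2π·8.85×10^-12·0.00766) = 8.35×10^5 N/C.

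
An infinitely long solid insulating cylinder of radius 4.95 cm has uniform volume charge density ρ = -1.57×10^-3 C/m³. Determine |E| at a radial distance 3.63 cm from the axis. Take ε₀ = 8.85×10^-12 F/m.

E = 3.22e6 N/C

Coaxial Gaussian cylinder, radius r = 3.63 cm, length L (r < R).
Enclosed charge per unit length: λ_enc = ρ·πr² = (-1.57×10^-3)π(0.0363)² = -6.499×10^-6 C/m.
Since E is radial and uniform over the curved surface, Φ = E·2πrL = Q_enc/ε₀ = λ_enc L/ε₀.
E = |λ_enc|/(2πε₀r) = (6.499×10^-6)/(2π·8.85×10^-12·0.0363) = 3.22×10^6 N/C.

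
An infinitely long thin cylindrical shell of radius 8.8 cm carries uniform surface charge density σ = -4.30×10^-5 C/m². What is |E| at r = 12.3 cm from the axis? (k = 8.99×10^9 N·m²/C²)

Take a coaxial cylindrical Gaussian surface of radius r = 12.3 cm and length L (r > 8.8 cm).
The whole shell is enclosed: λ_enc = σ·2πR = (-4.30×10^-5)·2π·(0.088) = -2.378×10^-5 C/m.
Since E is radial and uniform over the curved surface, Φ = E·2πrL = Q_enc/ε₀ = λ_enc L/ε₀.
E = 2k|λ_enc|/r = 2(8.99×10^9)(2.378×10^-5)/(0.123) = 3.48e6 N/C.

E ≈ 3.48e6 N/C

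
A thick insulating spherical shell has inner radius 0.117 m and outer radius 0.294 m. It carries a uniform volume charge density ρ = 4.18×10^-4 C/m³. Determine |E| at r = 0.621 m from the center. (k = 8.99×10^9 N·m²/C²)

E = 9.72×10^5 V/m

Use a concentric Gaussian sphere at r = 0.621 m (r > 0.294 m, enclosing the whole shell).
Q_enc = ρ·(4π/3)(b³ − a³) = (4.18×10^-4)·(4π/3)·((0.294)³ − (0.117)³) = 4.169e-5 C.
Applying ∮E·dA = Q_enc/ε₀ with Φ = E(4πr²):
E = k|Q_enc|/r² = (8.99×10^9)(4.169×10^-5)/(0.621)² = 9.72e5 N/C.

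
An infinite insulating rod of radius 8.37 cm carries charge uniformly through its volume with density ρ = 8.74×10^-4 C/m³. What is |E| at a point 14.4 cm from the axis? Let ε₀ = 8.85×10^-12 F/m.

Choose a coaxial cylinder of radius r = 14.4 cm (arbitrary length L) as the Gaussian surface (r > 8.37 cm, full cross-section enclosed).
λ_enc = ρ·πR² = (8.74×10^-4)π(0.0837)² = 1.924e-5 C/m.
Applying ∮E·dA = Q_enc/ε₀ with the end caps contributing no flux:
E = |λ_enc|/(2πε₀r) = (1.924×10^-5)/(2π·8.85×10^-12·0.144) = 2.40×10^6 N/C.

2.40×10^6 V/m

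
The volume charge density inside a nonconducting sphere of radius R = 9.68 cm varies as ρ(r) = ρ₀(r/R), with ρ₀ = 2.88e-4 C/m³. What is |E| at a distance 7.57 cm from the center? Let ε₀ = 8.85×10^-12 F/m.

E = 4.82×10^5 N/C

By spherical symmetry E is radial; choose a Gaussian sphere of radius r = 7.57 cm (r < R).
Q_enc = ∫₀^r ρ(r')·4πr'² dr' = (4πρ₀/R) ∫₀^r r'^3 dr' = 4πρ₀ r^4/(4·R) = 3.069e-7 C.
Gauss's law: E·4πr² = Q_enc/ε₀.
E = |Q_enc|/(4πε₀r²) = (3.069×10^-7)/(4π·8.85×10^-12·(0.0757)²) = 4.82×10^5 N/C.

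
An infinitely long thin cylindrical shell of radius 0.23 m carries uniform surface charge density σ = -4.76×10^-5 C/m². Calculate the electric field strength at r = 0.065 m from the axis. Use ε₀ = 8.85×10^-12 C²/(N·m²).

Choose a coaxial cylinder of radius r = 0.065 m (arbitrary length L) as the Gaussian surface (r < 0.23 m, inside the shell).
No charge is enclosed, so Gauss's law gives E·2πrL = 0 ⇒ E = 0.

E = 0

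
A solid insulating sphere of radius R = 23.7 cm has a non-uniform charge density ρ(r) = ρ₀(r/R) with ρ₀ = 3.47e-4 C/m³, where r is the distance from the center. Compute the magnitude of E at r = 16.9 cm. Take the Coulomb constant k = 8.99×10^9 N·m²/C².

Symmetry ⇒ E = E(r) r̂. Gaussian sphere of radius r = 16.9 cm (r < R).
Integrate the density: Q_enc = 4π ∫₀^r ρ₀(r'/R)^1 r'² dr' = 4πρ₀ r^4/(4·R) = 3.752×10^-6 C.
Since E is radial and uniform over the Gaussian sphere, Φ = E·4πr² = Q_enc/ε₀.
E = k|Q_enc|/r² = (8.99×10^9)(3.752×10^-6)/(0.169)² = 1.18×10^6 N/C.

1.18×10^6 V/m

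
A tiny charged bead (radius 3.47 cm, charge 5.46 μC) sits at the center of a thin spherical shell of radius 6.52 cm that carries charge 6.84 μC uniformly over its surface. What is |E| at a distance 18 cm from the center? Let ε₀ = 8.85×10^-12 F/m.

Use a concentric Gaussian sphere at r = 18 cm (r > 6.52 cm, enclosing both).
Q_enc = (5.46 μC) + (6.84 μC) = 1.23×10^-5 C.
By Gauss's law, ∮E·dA = E·4πr² = Q_enc/ε₀.
E = |Q_enc|/(4πε₀r²) = (1.23×10^-5)/(4π·8.85×10^-12·(0.18)²) = 3.41e6 N/C.

3.41e6 N/C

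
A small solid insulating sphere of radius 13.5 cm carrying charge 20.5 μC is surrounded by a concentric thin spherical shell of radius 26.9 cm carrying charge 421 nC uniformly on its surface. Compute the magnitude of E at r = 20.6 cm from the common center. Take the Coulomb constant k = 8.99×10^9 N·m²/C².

Use a concentric Gaussian sphere at r = 20.6 cm (between the bodies, 13.5 cm < r < 26.9 cm).
Only the inner charge is enclosed; the outer shell contributes nothing inside itself. Q_enc = 20.5 μC = 2.05×10^-5 C.
Gauss's law: E·4πr² = Q_enc/ε₀.
E = k|Q_enc|/r² = (8.99×10^9)(2.05e-5)/(0.206)² = 4.34×10^6 N/C.

4.34e6 V/m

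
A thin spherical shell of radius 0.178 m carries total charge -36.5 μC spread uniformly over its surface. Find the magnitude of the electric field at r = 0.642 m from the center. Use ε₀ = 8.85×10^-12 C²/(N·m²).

E ≈ 7.96×10^5 N/C

Symmetry ⇒ E = E(r) r̂. Gaussian sphere of radius r = 0.642 m (r > 0.178 m).
The entire shell is enclosed: Q_enc = -3.65e-5 C.
Applying ∮E·dA = Q_enc/ε₀ with Φ = E(4πr²):
E = |Q_enc|/(4πε₀r²) = (3.65×10^-5)/(4π·8.85×10^-12·(0.642)²) = 7.96e5 N/C.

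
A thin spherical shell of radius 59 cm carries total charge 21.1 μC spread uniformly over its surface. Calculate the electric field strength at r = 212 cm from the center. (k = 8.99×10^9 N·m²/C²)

Symmetry ⇒ E = E(r) r̂. Gaussian sphere of radius r = 212 cm (r > 59 cm).
The entire shell is enclosed: Q_enc = 2.11×10^-5 C.
Since E is radial and uniform over the Gaussian sphere, Φ = E·4πr² = Q_enc/ε₀.
E = k|Q_enc|/r² = (8.99×10^9)(2.11e-5)/(2.12)² = 4.22×10^4 N/C.

E ≈ 4.22e4 N/C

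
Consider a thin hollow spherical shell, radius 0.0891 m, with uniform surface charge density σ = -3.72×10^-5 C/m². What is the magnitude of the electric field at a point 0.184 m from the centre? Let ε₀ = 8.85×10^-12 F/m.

By spherical symmetry E is radial; choose a Gaussian sphere of radius r = 0.184 m (r > 0.0891 m).
The entire shell is enclosed: Q_enc = σ·4πR² = (-3.72×10^-5)·4π·(0.0891)² = -3.711×10^-6 C.
Gauss's law: E·4πr² = Q_enc/ε₀.
E = |Q_enc|/(4πε₀r²) = (3.711e-6)/(4π·8.85×10^-12·(0.184)²) = 9.86×10^5 N/C.

E = 9.86×10^5 V/m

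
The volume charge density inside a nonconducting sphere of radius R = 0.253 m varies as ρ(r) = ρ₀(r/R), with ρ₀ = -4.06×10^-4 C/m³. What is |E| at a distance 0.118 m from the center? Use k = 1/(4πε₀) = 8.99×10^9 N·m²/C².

|E| ≈ 6.31×10^5 N/C

Symmetry ⇒ E = E(r) r̂. Gaussian sphere of radius r = 0.118 m (r < R).
Q_enc = ∫₀^r ρ(r')·4πr'² dr' = (4πρ₀/R) ∫₀^r r'^3 dr' = 4πρ₀ r^4/(4·R) = -9.774e-7 C.
By Gauss's law, ∮E·dA = E·4πr² = Q_enc/ε₀.
E = k|Q_enc|/r² = (8.99×10^9)(9.774e-7)/(0.118)² = 6.31×10^5 N/C.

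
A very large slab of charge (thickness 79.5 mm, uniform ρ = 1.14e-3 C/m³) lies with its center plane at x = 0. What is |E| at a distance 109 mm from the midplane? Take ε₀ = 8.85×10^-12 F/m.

The point |x| = 109 mm lies outside the slab (half-thickness 0.03975 m). A symmetric pillbox spanning the full slab encloses Q_enc = ρ·d·A.
Flux = 2EA ⇒ E = |ρ|d/(2ε₀), independent of distance outside.
E = (1.14e-3)(0.0795)/(2·8.85×10^-12) = 5.12×10^6 N/C.

|E| = 5.12×10^6 N/C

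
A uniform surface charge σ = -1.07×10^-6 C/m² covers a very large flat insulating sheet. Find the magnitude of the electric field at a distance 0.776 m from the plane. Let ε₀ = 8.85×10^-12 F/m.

6.05e4 N/C

Choose a cylindrical pillbox piercing the sheet, end faces (area A) parallel to it.
Flux Φ = 2EA and Q_enc = σA, so 2EA = σA/ε₀ ⇒ E = |σ|/(2ε₀), independent of distance.
E = |σ|/(2ε₀) = (1.07×10^-6)/(2·8.85×10^-12) = 6.05×10^4 N/C.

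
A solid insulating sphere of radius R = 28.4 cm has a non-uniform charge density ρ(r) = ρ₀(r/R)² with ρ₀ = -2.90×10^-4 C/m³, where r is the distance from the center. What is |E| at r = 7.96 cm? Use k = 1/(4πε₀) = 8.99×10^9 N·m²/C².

Use a concentric Gaussian sphere at r = 7.96 cm (r < R).
Integrate the density: Q_enc = 4π ∫₀^r ρ₀(r'/R)^2 r'² dr' = 4πρ₀ r^5/(5·R²) = -2.888e-8 C.
Applying ∮E·dA = Q_enc/ε₀ with Φ = E(4πr²):
E = k|Q_enc|/r² = (8.99×10^9)(2.888×10^-8)/(0.0796)² = 4.10×10^4 N/C.

E ≈ 4.10×10^4 V/m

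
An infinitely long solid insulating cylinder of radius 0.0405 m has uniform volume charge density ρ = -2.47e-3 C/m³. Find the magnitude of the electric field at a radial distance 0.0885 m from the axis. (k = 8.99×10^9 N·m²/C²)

E = 2.59e6 V/m

Take a coaxial cylindrical Gaussian surface of radius r = 0.0885 m and length L (r > 0.0405 m, full cross-section enclosed).
λ_enc = ρ·πR² = (-2.47×10^-3)π(0.0405)² = -1.273×10^-5 C/m.
Gauss's law: E·2πrL = λ_enc L/ε₀.
E = 2k|λ_enc|/r = 2(8.99×10^9)(1.273e-5)/(0.0885) = 2.59×10^6 N/C.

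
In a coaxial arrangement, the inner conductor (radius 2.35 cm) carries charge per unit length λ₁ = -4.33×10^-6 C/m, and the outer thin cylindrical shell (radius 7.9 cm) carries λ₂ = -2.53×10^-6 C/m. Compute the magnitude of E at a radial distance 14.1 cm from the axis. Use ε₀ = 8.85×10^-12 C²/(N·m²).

Take a coaxial cylindrical Gaussian surface of radius r = 14.1 cm and length L (r > 7.9 cm, enclosing both).
λ_enc = λ₁ + λ₂ = (-4.33×10^-6) + (-2.53×10^-6) = -6.86×10^-6 C/m.
Gauss's law: E·2πrL = λ_enc L/ε₀.
E = |λ_enc|/(2πε₀r) = (6.86×10^-6)/(2π·8.85×10^-12·0.141) = 8.75e5 N/C.

E = 8.75×10^5 N/C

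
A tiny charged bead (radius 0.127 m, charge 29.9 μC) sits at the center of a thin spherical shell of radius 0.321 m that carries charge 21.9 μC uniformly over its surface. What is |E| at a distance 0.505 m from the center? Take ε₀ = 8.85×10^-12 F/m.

E = 1.83×10^6 N/C

Use a concentric Gaussian sphere at r = 0.505 m (r > 0.321 m, enclosing both).
Q_enc = (29.9 μC) + (21.9 μC) = 5.18×10^-5 C.
By Gauss's law, ∮E·dA = E·4πr² = Q_enc/ε₀.
E = |Q_enc|/(4πε₀r²) = (5.18×10^-5)/(4π·8.85×10^-12·(0.505)²) = 1.83e6 N/C.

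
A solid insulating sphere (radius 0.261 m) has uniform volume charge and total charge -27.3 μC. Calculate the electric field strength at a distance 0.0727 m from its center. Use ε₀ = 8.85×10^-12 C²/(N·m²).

E ≈ 1.00×10^6 V/m

By spherical symmetry E is radial; choose a Gaussian sphere of radius r = 0.0727 m (r < R).
For a uniform sphere the enclosed fraction is (r/R)³, so Q_enc = (-27.3 μC)(0.0727/0.261)³ = -5.90e-7 C.
Applying ∮E·dA = Q_enc/ε₀ with Φ = E(4πr²):
E = |Q_enc|/(4πε₀r²) = (5.90×10^-7)/(4π·8.85×10^-12·(0.0727)²) = 1.00×10^6 N/C.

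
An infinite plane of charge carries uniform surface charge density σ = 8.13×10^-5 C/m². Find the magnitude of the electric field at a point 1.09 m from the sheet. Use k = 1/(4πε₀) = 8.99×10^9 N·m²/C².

E = 4.59×10^6 N/C

Choose a cylindrical pillbox piercing the sheet, end faces (area A) parallel to it.
Only the two end caps contribute flux: Φ = 2EA. With Q_enc = σA, Gauss's law gives E = |σ|/(2ε₀).
E = 2πk|σ| = 2π(8.99×10^9)(8.13×10^-5) = 4.59e6 N/C.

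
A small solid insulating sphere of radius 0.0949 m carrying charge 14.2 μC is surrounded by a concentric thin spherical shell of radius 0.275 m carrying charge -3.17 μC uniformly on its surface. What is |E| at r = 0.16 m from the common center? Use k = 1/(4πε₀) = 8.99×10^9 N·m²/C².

E = 4.99e6 N/C

Take a concentric spherical Gaussian surface of radius r = 0.16 m (between the bodies, 0.0949 m < r < 0.275 m).
The shell at 0.275 m lies outside the Gaussian surface, so Q_enc = 14.2 μC = 1.42×10^-5 C.
Gauss's law: E·4πr² = Q_enc/ε₀.
E = k|Q_enc|/r² = (8.99×10^9)(1.42e-5)/(0.16)² = 4.99e6 N/C.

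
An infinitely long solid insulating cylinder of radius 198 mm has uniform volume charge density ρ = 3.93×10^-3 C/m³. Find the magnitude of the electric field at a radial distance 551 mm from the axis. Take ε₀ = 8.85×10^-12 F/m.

E ≈ 1.58×10^7 N/C

Choose a coaxial cylinder of radius r = 551 mm (arbitrary length L) as the Gaussian surface (r > 198 mm, full cross-section enclosed).
λ_enc = ρ·πR² = (3.93×10^-3)π(0.198)² = 4.84×10^-4 C/m.
By Gauss's law (flux through the curved wall only), E·2πrL = λ_enc L/ε₀.
E = |λ_enc|/(2πε₀r) = (4.84×10^-4)/(2π·8.85×10^-12·0.551) = 1.58×10^7 N/C.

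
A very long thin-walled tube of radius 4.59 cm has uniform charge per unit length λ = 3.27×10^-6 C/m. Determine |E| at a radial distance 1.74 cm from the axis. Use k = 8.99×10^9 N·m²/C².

E = 0 (no enclosed charge)

By cylindrical symmetry E is radial; use a coaxial Gaussian cylinder of radius 1.74 cm and length L (r < 4.59 cm, inside the shell).
No charge is enclosed, so Gauss's law gives E·2πrL = 0 ⇒ E = 0.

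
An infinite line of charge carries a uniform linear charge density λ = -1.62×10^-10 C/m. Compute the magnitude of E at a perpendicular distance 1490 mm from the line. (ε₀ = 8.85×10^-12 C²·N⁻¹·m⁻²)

By cylindrical symmetry E is radial; use a coaxial Gaussian cylinder of radius 1490 mm and length L.
Q_enc = λL, so λ_enc = -1.62×10^-10 C/m.
Applying ∮E·dA = Q_enc/ε₀ with the end caps contributing no flux:
E = |λ_enc|/(2πε₀r) = (1.62×10^-10)/(2π·8.85×10^-12·1.49) = 1.96 N/C.

|E| = 1.96 N/C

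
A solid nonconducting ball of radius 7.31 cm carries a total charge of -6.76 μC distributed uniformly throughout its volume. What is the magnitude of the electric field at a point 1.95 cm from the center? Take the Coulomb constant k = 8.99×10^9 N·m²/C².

|E| = 3.03×10^6 V/m

Symmetry ⇒ E = E(r) r̂. Gaussian sphere of radius r = 1.95 cm (r < R).
For a uniform sphere the enclosed fraction is (r/R)³, so Q_enc = (-6.76 μC)(0.0195/0.0731)³ = -1.283×10^-7 C.
Applying ∮E·dA = Q_enc/ε₀ with Φ = E(4πr²):
E = k|Q_enc|/r² = (8.99×10^9)(1.283×10^-7)/(0.0195)² = 3.03e6 N/C.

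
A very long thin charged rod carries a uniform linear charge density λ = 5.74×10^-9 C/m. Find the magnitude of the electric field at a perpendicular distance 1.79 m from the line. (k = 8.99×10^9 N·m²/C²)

Coaxial Gaussian cylinder, radius r = 1.79 m, length L.
Q_enc = λL, so λ_enc = 5.74×10^-9 C/m.
Gauss's law: E·2πrL = λ_enc L/ε₀.
E = 2k|λ_enc|/r = 2(8.99×10^9)(5.74×10^-9)/(1.79) = 57.7 N/C.

E ≈ 57.7 N/C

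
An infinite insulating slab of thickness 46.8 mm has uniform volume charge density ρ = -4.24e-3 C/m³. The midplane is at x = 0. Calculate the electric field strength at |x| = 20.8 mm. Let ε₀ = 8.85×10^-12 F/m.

By symmetry E is perpendicular to the slab. A Gaussian pillbox from −20.8 mm to +20.8 mm (face area A) lies entirely within the slab.
Q_enc = ρ·(2x)·A and flux = 2EA, so 2EA = 2ρxA/ε₀ ⇒ E = |ρ|x/ε₀.
E = (4.24×10^-3)(0.0208)/(8.85×10^-12) = 9.97×10^6 N/C.

9.97×10^6 V/m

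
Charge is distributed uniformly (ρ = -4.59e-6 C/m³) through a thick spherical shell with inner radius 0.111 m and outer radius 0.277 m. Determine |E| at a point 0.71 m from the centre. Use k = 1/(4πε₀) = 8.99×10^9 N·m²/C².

E ≈ 6.82×10^3 V/m

Symmetry ⇒ E = E(r) r̂. Gaussian sphere of radius r = 0.71 m (r > 0.277 m, enclosing the whole shell).
Q_enc = ρ·(4π/3)(b³ − a³) = (-4.59e-6)·(4π/3)·((0.277)³ − (0.111)³) = -3.823e-7 C.
By Gauss's law, ∮E·dA = E·4πr² = Q_enc/ε₀.
E = k|Q_enc|/r² = (8.99×10^9)(3.823e-7)/(0.71)² = 6.82×10^3 N/C.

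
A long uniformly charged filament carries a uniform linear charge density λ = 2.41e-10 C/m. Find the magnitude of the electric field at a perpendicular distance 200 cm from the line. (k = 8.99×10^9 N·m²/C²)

|E| ≈ 2.17 N/C

By cylindrical symmetry E is radial; use a coaxial Gaussian cylinder of radius 200 cm and length L.
Q_enc = λL, so λ_enc = 2.41×10^-10 C/m.
Since E is radial and uniform over the curved surface, Φ = E·2πrL = Q_enc/ε₀ = λ_enc L/ε₀.
E = 2k|λ_enc|/r = 2(8.99×10^9)(2.41×10^-10)/(2) = 2.17 N/C.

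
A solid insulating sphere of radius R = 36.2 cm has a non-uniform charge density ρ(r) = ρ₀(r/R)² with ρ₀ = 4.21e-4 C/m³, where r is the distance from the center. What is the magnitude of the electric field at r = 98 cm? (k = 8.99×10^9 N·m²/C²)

4.70e5 N/C

Symmetry ⇒ E = E(r) r̂. Gaussian sphere of radius r = 98 cm (r > R, all charge enclosed).
Q_enc = 4π ∫₀^R ρ₀(r'/R)^2 r'² dr' = 4πρ₀R³/5 = 5.019×10^-5 C.
Gauss's law: E·4πr² = Q_enc/ε₀.
E = k|Q_enc|/r² = (8.99×10^9)(5.019e-5)/(0.98)² = 4.70×10^5 N/C.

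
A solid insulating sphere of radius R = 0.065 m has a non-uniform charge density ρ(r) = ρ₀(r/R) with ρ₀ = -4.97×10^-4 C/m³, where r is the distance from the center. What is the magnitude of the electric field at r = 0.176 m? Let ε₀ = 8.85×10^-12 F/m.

By spherical symmetry E is radial; choose a Gaussian sphere of radius r = 0.176 m (r > R, all charge enclosed).
Q_enc = 4π ∫₀^R ρ₀(r'/R)^1 r'² dr' = 4πρ₀R³/4 = -4.288×10^-7 C.
By Gauss's law, ∮E·dA = E·4πr² = Q_enc/ε₀.
E = |Q_enc|/(4πε₀r²) = (4.288×10^-7)/(4π·8.85×10^-12·(0.176)²) = 1.24e5 N/C.

E = 1.24×10^5 N/C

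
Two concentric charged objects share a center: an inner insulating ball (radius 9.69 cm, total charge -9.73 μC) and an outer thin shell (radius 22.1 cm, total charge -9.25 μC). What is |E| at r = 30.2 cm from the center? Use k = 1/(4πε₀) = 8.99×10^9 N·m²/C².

Symmetry ⇒ E = E(r) r̂. Gaussian sphere of radius r = 30.2 cm (r > 22.1 cm, enclosing both).
Q_enc = (-9.73 μC) + (-9.25 μC) = -1.898×10^-5 C.
Applying ∮E·dA = Q_enc/ε₀ with Φ = E(4πr²):
E = k|Q_enc|/r² = (8.99×10^9)(1.898e-5)/(0.302)² = 1.87e6 N/C.

|E| = 1.87e6 N/C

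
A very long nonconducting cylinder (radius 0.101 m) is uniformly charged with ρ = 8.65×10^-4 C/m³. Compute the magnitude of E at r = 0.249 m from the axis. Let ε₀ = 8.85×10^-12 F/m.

E = 2.00e6 N/C

Choose a coaxial cylinder of radius r = 0.249 m (arbitrary length L) as the Gaussian surface (r > 0.101 m, full cross-section enclosed).
λ_enc = ρ·πR² = (8.65×10^-4)π(0.101)² = 2.772×10^-5 C/m.
Since E is radial and uniform over the curved surface, Φ = E·2πrL = Q_enc/ε₀ = λ_enc L/ε₀.
E = |λ_enc|/(2πε₀r) = (2.772×10^-5)/(2π·8.85×10^-12·0.249) = 2.00e6 N/C.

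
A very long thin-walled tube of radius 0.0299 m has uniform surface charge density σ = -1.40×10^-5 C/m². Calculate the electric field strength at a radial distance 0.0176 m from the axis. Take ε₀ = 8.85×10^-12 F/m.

E = 0 (no enclosed charge)

By cylindrical symmetry E is radial; use a coaxial Gaussian cylinder of radius 0.0176 m and length L (r < 0.0299 m, inside the shell).
No charge is enclosed, so Gauss's law gives E·2πrL = 0 ⇒ E = 0.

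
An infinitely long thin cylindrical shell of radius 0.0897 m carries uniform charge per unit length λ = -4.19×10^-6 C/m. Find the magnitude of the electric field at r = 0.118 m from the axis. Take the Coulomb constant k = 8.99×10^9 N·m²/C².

Take a coaxial cylindrical Gaussian surface of radius r = 0.118 m and length L (r > 0.0897 m).
The full line charge is enclosed: λ_enc = -4.19×10^-6 C/m.
Since E is radial and uniform over the curved surface, Φ = E·2πrL = Q_enc/ε₀ = λ_enc L/ε₀.
E = 2k|λ_enc|/r = 2(8.99×10^9)(4.19×10^-6)/(0.118) = 6.38×10^5 N/C.

|E| = 6.38e5 N/C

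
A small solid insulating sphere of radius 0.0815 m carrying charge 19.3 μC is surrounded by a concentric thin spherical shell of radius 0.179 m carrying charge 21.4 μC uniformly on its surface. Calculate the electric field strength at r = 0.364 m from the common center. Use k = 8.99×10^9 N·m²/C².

Symmetry ⇒ E = E(r) r̂. Gaussian sphere of radius r = 0.364 m (r > 0.179 m, enclosing both).
Q_enc = (19.3 μC) + (21.4 μC) = 4.07×10^-5 C.
Applying ∮E·dA = Q_enc/ε₀ with Φ = E(4πr²):
E = k|Q_enc|/r² = (8.99×10^9)(4.07e-5)/(0.364)² = 2.76×10^6 N/C.

|E| = 2.76×10^6 N/C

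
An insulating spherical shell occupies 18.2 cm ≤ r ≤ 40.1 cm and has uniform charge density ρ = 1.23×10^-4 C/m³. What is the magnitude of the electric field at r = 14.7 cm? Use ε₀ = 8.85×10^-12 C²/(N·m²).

|E| = 0 V/m

Symmetry ⇒ E = E(r) r̂. Gaussian sphere of radius r = 14.7 cm (r < 18.2 cm, inside the empty cavity).
Q_enc = 0 (all charge lies at larger r); Gauss's law gives E = 0.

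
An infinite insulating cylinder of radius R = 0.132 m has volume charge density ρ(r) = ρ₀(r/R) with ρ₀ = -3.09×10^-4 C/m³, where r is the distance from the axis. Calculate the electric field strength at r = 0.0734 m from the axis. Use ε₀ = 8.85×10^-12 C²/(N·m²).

E = 4.75×10^5 V/m

By cylindrical symmetry E is radial; use a coaxial Gaussian cylinder of radius 0.0734 m and length L (r < R).
λ_enc = ∫₀^r ρ(r')·2πr' dr' = (2πρ₀/R)·r^3/3 = -1.939e-6 C/m.
Since E is radial and uniform over the curved surface, Φ = E·2πrL = Q_enc/ε₀ = λ_enc L/ε₀.
E = |λ_enc|/(2πε₀r) = (1.939×10^-6)/(2π·8.85×10^-12·0.0734) = 4.75×10^5 N/C.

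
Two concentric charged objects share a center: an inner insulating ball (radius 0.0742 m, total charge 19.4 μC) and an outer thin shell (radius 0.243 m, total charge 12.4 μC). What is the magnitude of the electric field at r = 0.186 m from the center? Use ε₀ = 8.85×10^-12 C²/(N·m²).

|E| ≈ 5.04×10^6 N/C

Use a concentric Gaussian sphere at r = 0.186 m (between the bodies, 0.0742 m < r < 0.243 m).
Only the inner charge is enclosed; the outer shell contributes nothing inside itself. Q_enc = 19.4 μC = 1.94×10^-5 C.
Gauss's law: E·4πr² = Q_enc/ε₀.
E = |Q_enc|/(4πε₀r²) = (1.94×10^-5)/(4π·8.85×10^-12·(0.186)²) = 5.04×10^6 N/C.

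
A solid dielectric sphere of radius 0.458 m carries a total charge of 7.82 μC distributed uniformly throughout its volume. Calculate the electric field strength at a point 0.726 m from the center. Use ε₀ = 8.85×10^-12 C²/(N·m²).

E = 1.33×10^5 N/C

By spherical symmetry E is radial; choose a Gaussian sphere of radius r = 0.726 m (r > R, so the entire charge is enclosed).
Q_enc = 7.82 μC = 7.82×10^-6 C.
Gauss's law: E·4πr² = Q_enc/ε₀.
E = |Q_enc|/(4πε₀r²) = (7.82×10^-6)/(4π·8.85×10^-12·(0.726)²) = 1.33e5 N/C.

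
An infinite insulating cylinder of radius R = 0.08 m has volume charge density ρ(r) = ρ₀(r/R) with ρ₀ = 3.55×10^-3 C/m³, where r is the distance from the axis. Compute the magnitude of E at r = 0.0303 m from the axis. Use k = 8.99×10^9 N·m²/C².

Coaxial Gaussian cylinder, radius r = 0.0303 m, length L (r < R).
λ_enc = ∫₀^r ρ(r')·2πr' dr' = (2πρ₀/R)·r^3/3 = 2.585e-6 C/m.
Since E is radial and uniform over the curved surface, Φ = E·2πrL = Q_enc/ε₀ = λ_enc L/ε₀.
E = 2k|λ_enc|/r = 2(8.99×10^9)(2.585×10^-6)/(0.0303) = 1.53e6 N/C.

|E| = 1.53×10^6 N/C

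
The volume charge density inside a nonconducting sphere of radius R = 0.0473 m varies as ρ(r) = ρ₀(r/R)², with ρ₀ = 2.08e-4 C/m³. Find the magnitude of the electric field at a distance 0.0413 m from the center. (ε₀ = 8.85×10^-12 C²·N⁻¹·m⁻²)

E = 1.48×10^5 N/C

Use a concentric Gaussian sphere at r = 0.0413 m (r < R).
Integrate the density: Q_enc = 4π ∫₀^r ρ₀(r'/R)^2 r'² dr' = 4πρ₀ r^5/(5·R²) = 2.808×10^-8 C.
Since E is radial and uniform over the Gaussian sphere, Φ = E·4πr² = Q_enc/ε₀.
E = |Q_enc|/(4πε₀r²) = (2.808e-8)/(4π·8.85×10^-12·(0.0413)²) = 1.48×10^5 N/C.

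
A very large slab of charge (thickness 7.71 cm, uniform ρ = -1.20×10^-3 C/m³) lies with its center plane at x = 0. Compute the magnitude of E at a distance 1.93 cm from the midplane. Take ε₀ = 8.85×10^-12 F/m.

By symmetry E is perpendicular to the slab. A Gaussian pillbox from −1.93 cm to +1.93 cm (face area A) lies entirely within the slab.
Q_enc = ρ·(2x)·A and flux = 2EA, so 2EA = 2ρxA/ε₀ ⇒ E = |ρ|x/ε₀.
E = (1.20e-3)(0.0193)/(8.85×10^-12) = 2.62×10^6 N/C.

E = 2.62×10^6 N/C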